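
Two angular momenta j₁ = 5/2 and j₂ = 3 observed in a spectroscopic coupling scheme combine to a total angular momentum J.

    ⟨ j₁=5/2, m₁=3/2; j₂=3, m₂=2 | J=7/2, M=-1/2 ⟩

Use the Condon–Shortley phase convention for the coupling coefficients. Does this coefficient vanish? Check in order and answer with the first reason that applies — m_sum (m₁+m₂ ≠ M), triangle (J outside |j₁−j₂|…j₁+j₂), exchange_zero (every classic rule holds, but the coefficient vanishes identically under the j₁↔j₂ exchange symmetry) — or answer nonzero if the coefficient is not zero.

m_sum

m-sum: m₁+m₂ = 3/2+2 = 7/2, M = -1/2  ✗ ⇒ coefficient is 0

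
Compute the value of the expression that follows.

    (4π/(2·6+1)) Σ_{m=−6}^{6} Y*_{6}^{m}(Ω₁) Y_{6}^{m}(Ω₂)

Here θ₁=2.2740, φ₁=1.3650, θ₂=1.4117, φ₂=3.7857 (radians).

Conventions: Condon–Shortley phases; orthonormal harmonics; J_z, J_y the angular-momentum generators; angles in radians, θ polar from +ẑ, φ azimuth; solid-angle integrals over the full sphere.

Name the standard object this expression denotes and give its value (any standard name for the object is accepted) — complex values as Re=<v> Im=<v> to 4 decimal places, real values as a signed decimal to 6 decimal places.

This sum is the spherical-harmonic addition theorem: it equals the Legendre polynomial P_l(cos γ) of the angle γ between the two directions.
Term-by-term m-sum for l=6 (normalisation 4π/13 = 0.966644):
  term(m=-6) = -0.01608 - 0.03944j   from Y*(Ω₁)=-0.03137 + 0.08983j, Y(Ω₂)=-0.33562 + 0.29618j
  term(m=-5) = -0.06221 - 0.03104j   from Y*(Ω₁)=-0.23941 - 0.14410j, Y(Ω₂)=0.24802 - 0.01962j
  term(m=-4) = 0.10320 - 0.02723j   from Y*(Ω₁)=0.29561 - 0.31884j, Y(Ω₂)=0.20731 + 0.13147j
  term(m=-3) = 0.04515 - 0.06716j   from Y*(Ω₁)=0.17315 + 0.24388j, Y(Ω₂)=-0.09571 - 0.25309j
  term(m=-2) = -0.00333 - 0.02568j   from Y*(Ω₁)=0.13137 - 0.05735j, Y(Ω₂)=0.05038 - 0.17351j
  term(m=-1) = -0.07450 - 0.06546j   from Y*(Ω₁)=0.07369 + 0.35299j, Y(Ω₂)=-0.21993 + 0.16515j
  term(m=+0) = -0.00741 + 0.00000j   from Y*(Ω₁)=0.04554 + 0.00000j, Y(Ω₂)=-0.16270 + 0.00000j
  term(m=+1) = -0.07450 + 0.06546j   from Y*(Ω₁)=-0.07369 + 0.35299j, Y(Ω₂)=0.21993 + 0.16515j
  term(m=+2) = -0.00333 + 0.02568j   from Y*(Ω₁)=0.13137 + 0.05735j, Y(Ω₂)=0.05038 + 0.17351j
  term(m=+3) = 0.04515 + 0.06716j   from Y*(Ω₁)=-0.17315 + 0.24388j, Y(Ω₂)=0.09571 - 0.25309j
  term(m=+4) = 0.10320 + 0.02723j   from Y*(Ω₁)=0.29561 + 0.31884j, Y(Ω₂)=0.20731 - 0.13147j
  term(m=+5) = -0.06221 + 0.03104j   from Y*(Ω₁)=0.23941 - 0.14410j, Y(Ω₂)=-0.24802 - 0.01962j
  term(m=+6) = -0.01608 + 0.03944j   from Y*(Ω₁)=-0.03137 - 0.08983j, Y(Ω₂)=-0.33562 - 0.29618j
Accumulated sum -0.02294 - 0.00000j; after 4π/(2l+1) scaling, -0.02218 - 0.00000j ⇒ P_6 = -0.022176

Legendre polynomial (addition theorem), -0.022176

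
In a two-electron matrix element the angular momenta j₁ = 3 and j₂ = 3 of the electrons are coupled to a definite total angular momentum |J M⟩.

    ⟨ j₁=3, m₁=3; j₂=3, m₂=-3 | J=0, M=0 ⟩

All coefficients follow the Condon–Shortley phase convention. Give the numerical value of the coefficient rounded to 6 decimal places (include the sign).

j₁+j₂−J=6  J+j₁−j₂=0  J−j₁+j₂=0  j₁+j₂+J+1=7
(j₁±m₁, j₂±m₂, J±M) = (6,0,0,6,0,0)
P² = 518400/7
sum k=0..0:
  [0] +1/720 = 1/720
S = 1/720
C² = P²·S² = 1/7 ; C = +0.377964

+0.377964  (= +√(1/7))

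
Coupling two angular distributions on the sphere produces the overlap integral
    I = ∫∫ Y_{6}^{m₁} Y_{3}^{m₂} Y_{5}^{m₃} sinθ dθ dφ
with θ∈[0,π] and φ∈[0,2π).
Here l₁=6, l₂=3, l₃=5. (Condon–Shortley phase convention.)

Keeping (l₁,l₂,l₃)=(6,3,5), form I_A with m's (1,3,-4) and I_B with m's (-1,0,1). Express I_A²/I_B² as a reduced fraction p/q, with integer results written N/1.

l's match ⇒ only the (l;m) 3-j factors differ between A and B.
A: triangle coeff Δ(6,3,5) = 1/675675; Σ_t [4,4]: t=4:+1/241920 = 1/241920; (3j)²=4/1001 [(6 3 5; 1 3 -4)], sign=-1
B: triangle coeff Δ(6,3,5) = 1/675675; Σ_t [1,3]: t=1:−1/17280 t=2:+1/2880 t=3:−1/6912 = 1/6912; (3j)²=5/429 [(6 3 5; -1 0 1)], sign=+1
I_A²/I_B² = (4/1001)/(5/429) = 12/35

12/35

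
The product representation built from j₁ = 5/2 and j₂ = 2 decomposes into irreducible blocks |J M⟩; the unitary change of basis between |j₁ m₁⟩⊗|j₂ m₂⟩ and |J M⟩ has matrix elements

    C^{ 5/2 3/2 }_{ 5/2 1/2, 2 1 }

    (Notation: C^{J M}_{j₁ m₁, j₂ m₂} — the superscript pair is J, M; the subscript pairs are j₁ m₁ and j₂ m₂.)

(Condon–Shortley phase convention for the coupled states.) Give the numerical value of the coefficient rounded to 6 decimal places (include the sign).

j₁+j₂−J=2  J+j₁−j₂=3  J−j₁+j₂=2  j₁+j₂+J+1=8
(j₁±m₁, j₂±m₂, J±M) = (3,2,3,1,4,1)
P² = 216/35
sum k=1..2:
  [1] −1/4 = -1/4
  [2] +1/12 = 1/12
S = -1/6
C² = P²·S² = 6/35 ; C = -0.414039

-0.414039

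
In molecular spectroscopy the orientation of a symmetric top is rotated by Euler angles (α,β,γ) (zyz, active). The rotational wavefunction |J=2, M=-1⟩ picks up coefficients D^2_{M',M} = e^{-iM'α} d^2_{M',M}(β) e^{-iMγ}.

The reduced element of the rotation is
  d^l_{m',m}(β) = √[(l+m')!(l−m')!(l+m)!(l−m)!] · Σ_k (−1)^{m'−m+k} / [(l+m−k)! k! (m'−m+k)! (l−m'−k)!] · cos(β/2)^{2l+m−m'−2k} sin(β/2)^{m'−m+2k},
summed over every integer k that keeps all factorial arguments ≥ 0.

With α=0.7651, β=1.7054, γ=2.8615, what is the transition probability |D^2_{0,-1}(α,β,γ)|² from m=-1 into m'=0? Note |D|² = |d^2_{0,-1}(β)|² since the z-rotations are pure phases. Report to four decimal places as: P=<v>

P=0.0265

D^2_{0,-1}(0.7651,1.7054,2.8615) = e^{-i·0·0.7651}·d^2_{0,-1}(1.7054)·e^{-i·-1·2.8615}. Compute d first:
Half-angle: c=0.657952, s=0.753060. N=√(2·2·1·6)=4.898979
The bounds max(0,m−m')=0 and min(l+m,l−m')=1 give 2 terms
  k=0: (−1)^1·4.8990/(2)·0.6580^3·0.7531^1 = -0.525398
  k=1: (−1)^2·4.8990/(2)·0.6580^1·0.7531^3 = +0.688269
d^2_{0,-1}(1.7054) = -0.525398 +0.688269 = +0.162871
|D^2_{0,-1}|² = |d^2_{0,-1}(β)|² = (+0.162871)² = 0.026527 (the z-rotation phases have unit modulus)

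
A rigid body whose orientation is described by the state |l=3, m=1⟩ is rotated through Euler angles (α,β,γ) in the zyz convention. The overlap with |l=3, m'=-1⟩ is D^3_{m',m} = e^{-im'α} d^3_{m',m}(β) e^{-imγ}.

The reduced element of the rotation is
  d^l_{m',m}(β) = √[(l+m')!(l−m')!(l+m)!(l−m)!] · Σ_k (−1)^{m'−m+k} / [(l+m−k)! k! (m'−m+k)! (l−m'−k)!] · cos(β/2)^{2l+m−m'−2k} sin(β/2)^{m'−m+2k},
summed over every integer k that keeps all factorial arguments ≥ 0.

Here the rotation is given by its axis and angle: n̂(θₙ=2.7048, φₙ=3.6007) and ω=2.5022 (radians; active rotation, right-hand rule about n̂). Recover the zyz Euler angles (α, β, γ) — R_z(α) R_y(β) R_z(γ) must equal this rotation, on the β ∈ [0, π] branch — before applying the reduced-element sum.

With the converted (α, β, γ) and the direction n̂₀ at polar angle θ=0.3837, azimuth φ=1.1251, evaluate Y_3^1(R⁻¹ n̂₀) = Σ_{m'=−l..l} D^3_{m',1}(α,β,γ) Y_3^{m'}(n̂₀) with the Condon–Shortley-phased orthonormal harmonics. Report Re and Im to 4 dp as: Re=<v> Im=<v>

Axis–angle → zyz. n̂ = (sinθₙcosφₙ, sinθₙsinφₙ, cosθₙ) = (-0.379229, -0.187467, -0.906113), ω = 2.5022.
R = I cosω + sinω [n̂]ₓ + (1−cosω) n̂n̂ᵀ gives
  R = [-0.543238, +0.668828, +0.507506; -0.412543, -0.739113, +0.532467; +0.731233, +0.079888, +0.677434]
β = atan2(√(R₁₃²+R₂₃²), R₃₃) = 0.826528; α = atan2(R₂₃, R₁₃) mod 2π = 0.809395; γ = atan2(R₃₂, −R₃₁) mod 2π = 3.032773
Need the full column D^3_{m',1} for m'=−3..3 at α=0.8094, β=0.8265, γ=3.0328.
cos(β/2)=0.915815, sin(β/2)=0.401601
d^3_{-3,1}: single k=4 term ⇒ +0.084496;  D = +0.069518-0.048030i
d^3_{-2,1}: k∈[3..4] ⇒ +0.314656 -0.030254 = +0.284402;  D = +0.044416-0.280913i
d^3_{-1,1}: k∈[2..4] ⇒ +0.680724 -0.174535 +0.004195 = +0.510384;  D = -0.309925-0.405510i
d^3_{0,1}: k∈[1..3] ⇒ +0.896238 -0.517033 +0.033141 = +0.412347;  D = -0.409908-0.044783i
d^3_{1,1}: k∈[0..2] ⇒ +0.589992 -0.907631 +0.130901 = -0.186738;  D = +0.142756-0.120382i
d^3_{2,1}: k∈[0..1] ⇒ -0.818150 +0.314656 = -0.503494;  D = +0.030607-0.502563i
d^3_{3,1}: single k=0 term ⇒ +0.439405;  D = +0.299055+0.321936i
Y_3^{m'}(θ=0.3837,φ=1.1251) and Σ D·Y over m':
  (+0.0695-0.0480i)·(-0.0213+0.0051i)  (+0.0444-0.2809i)·(-0.0834-0.1033i)  (-0.3099-0.4055i)·(+0.1721-0.3602i)  (-0.4099-0.0448i)·(+0.4496+0.0000i)  (+0.1428-0.1204i)·(-0.1721-0.3602i)  (+0.0306-0.5026i)·(-0.0834+0.1033i)  (+0.2991+0.3219i)·(+0.0213+0.0051i)
Y_3^1(R⁻¹ n̂) = -0.431463+0.064710i

Re=-0.4315 Im=0.0647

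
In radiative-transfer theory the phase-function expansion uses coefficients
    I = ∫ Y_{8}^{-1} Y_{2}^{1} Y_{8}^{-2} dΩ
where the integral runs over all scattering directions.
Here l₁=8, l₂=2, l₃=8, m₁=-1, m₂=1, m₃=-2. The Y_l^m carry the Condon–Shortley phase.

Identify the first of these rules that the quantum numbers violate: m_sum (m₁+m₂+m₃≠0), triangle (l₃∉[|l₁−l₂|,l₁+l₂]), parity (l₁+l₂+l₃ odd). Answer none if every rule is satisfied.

m_sum

Σmᵢ = -2  ✗
l₃∈[|l₁−l₂|,l₁+l₂]=[6,10], have l₃=8
Σlᵢ = 18 ⇒ even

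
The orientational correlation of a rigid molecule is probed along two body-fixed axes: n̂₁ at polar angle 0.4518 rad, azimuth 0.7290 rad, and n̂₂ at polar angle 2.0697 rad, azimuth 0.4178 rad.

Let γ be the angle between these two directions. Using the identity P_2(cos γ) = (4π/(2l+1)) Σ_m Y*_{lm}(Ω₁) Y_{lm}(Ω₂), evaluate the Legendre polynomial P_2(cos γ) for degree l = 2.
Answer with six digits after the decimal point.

Summing Y*_{l m}(θ₁,φ₁)·Y_{l m}(θ₂,φ₂) over m ∈ [−2, 2]; prefactor 4π/(2·2+1) = 2.513274:
  m=-2: (0.00829 + 0.07316j) × (0.19977 - 0.22091j) = 0.01782 + 0.01278j  (running Σ = 0.01782 + 0.01278j)
  m=-1: (0.22632 + 0.20213j) × (-0.29666 + 0.13170j) = -0.09376 - 0.03016j  (running Σ = -0.07594 - 0.01737j)
  m=0: (0.45044 + 0.00000j) × (-0.09879 + 0.00000j) = -0.04450 + 0.00000j  (running Σ = -0.12044 - 0.01737j)
  m=1: (-0.22632 + 0.20213j) × (0.29666 + 0.13170j) = -0.09376 + 0.03016j  (running Σ = -0.21420 + 0.01278j)
  m=2: (0.00829 - 0.07316j) × (0.19977 + 0.22091j) = 0.01782 - 0.01278j  (running Σ = -0.19638 + 0.00000j)
Accumulated sum -0.19638 + 0.00000j; after 4π/(2l+1) scaling, -0.49356 + 0.00000j ⇒ P_2 = -0.493564

-0.493564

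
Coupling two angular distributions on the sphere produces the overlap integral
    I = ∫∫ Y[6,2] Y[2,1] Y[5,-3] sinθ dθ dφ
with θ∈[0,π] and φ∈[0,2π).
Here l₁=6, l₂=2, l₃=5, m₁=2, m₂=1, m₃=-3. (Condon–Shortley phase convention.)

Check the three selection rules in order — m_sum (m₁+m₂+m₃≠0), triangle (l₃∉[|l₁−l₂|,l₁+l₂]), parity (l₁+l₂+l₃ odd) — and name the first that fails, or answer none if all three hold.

azimuthal sum: 2 + 1 − 3 = 0  ✓
4 ≤ 5 ≤ 8 (triangle on l)  ✓
L = 6 + 2 + 5 = 13 (odd)  ✗

parity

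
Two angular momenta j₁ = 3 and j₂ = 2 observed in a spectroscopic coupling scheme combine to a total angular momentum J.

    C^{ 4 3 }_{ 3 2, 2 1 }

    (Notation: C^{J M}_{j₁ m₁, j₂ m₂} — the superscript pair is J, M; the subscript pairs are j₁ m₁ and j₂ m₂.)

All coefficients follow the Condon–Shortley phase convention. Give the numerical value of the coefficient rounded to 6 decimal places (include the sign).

√[9·1!5!3!/10! · 5!1!3!1!7!1!] = √(6480)
  +(−1)^0/∏(0,1,1,3,4,0)! = 1/144  (running 1/144)
  +(−1)^1/∏(1,0,0,2,5,1)! = -1/240  (running 1/360)
⟨..|..⟩ = √(6480)·(1/360) = +0.223607

+0.223607  (= +√(1/20))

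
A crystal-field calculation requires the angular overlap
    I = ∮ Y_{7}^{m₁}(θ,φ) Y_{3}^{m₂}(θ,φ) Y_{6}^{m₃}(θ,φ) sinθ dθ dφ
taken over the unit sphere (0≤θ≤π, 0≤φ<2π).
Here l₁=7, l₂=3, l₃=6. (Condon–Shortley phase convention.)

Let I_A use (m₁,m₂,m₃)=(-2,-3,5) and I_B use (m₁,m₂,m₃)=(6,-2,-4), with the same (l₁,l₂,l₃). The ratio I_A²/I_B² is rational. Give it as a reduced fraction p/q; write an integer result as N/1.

75/832

l's match ⇒ only the (l;m) 3-j factors differ between A and B.
A: triangle coeff Δ(7,3,6) = 1/2042040; Σ_t [0,0]: t=0:+1/17418240 = 1/17418240; (3j)²=25/12376 [(7 3 6; -2 -3 5)], sign=-1
B: triangle coeff Δ(7,3,6) = 1/2042040; Σ_t [0,1]: t=0:+1/8709120 t=1:−1/43545600 = 1/10886400; (3j)²=8/357 [(7 3 6; 6 -2 -4)], sign=+1
I_A²/I_B² = (25/12376)/(8/357) = 75/832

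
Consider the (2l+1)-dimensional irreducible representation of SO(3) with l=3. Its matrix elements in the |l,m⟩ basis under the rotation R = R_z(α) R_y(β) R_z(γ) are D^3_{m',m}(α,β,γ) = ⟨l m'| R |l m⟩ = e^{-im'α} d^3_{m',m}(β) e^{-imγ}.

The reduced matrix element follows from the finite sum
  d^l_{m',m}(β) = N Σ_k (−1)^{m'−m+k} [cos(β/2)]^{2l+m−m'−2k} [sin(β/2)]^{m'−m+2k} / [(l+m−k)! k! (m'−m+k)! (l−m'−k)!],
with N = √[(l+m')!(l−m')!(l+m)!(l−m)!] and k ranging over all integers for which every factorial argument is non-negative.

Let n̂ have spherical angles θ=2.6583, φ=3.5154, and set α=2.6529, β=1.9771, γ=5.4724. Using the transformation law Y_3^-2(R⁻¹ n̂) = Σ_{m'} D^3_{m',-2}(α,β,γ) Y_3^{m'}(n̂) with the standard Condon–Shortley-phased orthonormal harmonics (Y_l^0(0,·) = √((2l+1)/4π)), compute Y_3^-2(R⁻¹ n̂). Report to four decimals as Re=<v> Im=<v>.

Re=-0.3254 Im=-0.2127

Need the full column D^3_{m',-2} for m'=−3..3 at α=2.6529, β=1.9771, γ=5.4724.
cos(β/2)=0.549902, sin(β/2)=0.835229
d^3_{-3,-2}: single k=1 term ⇒ +0.102874;  D = +0.102724+0.005547i
d^3_{-2,-2}: k∈[0..1] ⇒ +0.027651 -0.318949 = -0.291298;  D = +0.249453+0.150425i
d^3_{-1,-2}: k∈[0..1] ⇒ -0.132810 +0.612777 = +0.479967;  D = +0.246549+0.411803i
d^3_{0,-2}: k∈[0..1] ⇒ +0.349391 -0.806035 = -0.456644;  D = +0.023176+0.456055i
d^3_{1,-2}: k∈[0..1] ⇒ -0.612777 +0.706828 = +0.094052;  D = -0.039883+0.085177i
d^3_{2,-2}: k∈[0..1] ⇒ +0.735806 -0.339496 = +0.396309;  D = +0.316885-0.238003i
d^3_{3,-2}: single k=0 term ⇒ -0.547507;  D = +0.540902-0.084791i
Y_3^{m'}(θ=2.6583,φ=3.5154) and Σ D·Y over m':
  (+0.1027+0.0055i)·(-0.0182+0.0377i)  (+0.2495+0.1504i)·(-0.1433+0.1329i)  (+0.2465+0.4118i)·(-0.4083+0.1601i)  (+0.0232+0.4561i)·(-0.3041+0.0000i)  (-0.0399+0.0852i)·(+0.4083+0.1601i)  (+0.3169-0.2380i)·(-0.1433-0.1329i)  (+0.5409-0.0848i)·(+0.0182+0.0377i)
Y_3^-2(R⁻¹ n̂) = -0.325390-0.212723i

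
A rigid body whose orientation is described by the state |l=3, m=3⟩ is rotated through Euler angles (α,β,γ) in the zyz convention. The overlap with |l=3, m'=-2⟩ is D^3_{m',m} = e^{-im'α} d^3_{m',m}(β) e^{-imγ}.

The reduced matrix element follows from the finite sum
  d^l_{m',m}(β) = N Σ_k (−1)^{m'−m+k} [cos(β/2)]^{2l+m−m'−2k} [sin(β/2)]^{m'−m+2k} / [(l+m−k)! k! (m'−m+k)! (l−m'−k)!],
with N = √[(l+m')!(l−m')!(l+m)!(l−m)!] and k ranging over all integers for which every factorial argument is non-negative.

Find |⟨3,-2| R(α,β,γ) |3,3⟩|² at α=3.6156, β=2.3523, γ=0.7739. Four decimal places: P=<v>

D^3_{-2,3}(3.6156,2.3523,0.7739) = e^{-i·-2·3.6156}·d^3_{-2,3}(2.3523)·e^{-i·3·0.7739}. Compute d first:
Half-angle: c=0.384482, s=0.923133. N=√(1·120·720·1)=293.938769
Admissible k: 5..5 (factorial args all ≥0)
  k=5: (−1)^0·293.9388/(120)·0.3845^1·0.9231^5 = +0.631352
d^3_{-2,3}(2.3523) = +0.631352
|D^3_{-2,3}|² = |d^3_{-2,3}(β)|² = (+0.631352)² = 0.398606 (the z-rotation phases have unit modulus)

P=0.3986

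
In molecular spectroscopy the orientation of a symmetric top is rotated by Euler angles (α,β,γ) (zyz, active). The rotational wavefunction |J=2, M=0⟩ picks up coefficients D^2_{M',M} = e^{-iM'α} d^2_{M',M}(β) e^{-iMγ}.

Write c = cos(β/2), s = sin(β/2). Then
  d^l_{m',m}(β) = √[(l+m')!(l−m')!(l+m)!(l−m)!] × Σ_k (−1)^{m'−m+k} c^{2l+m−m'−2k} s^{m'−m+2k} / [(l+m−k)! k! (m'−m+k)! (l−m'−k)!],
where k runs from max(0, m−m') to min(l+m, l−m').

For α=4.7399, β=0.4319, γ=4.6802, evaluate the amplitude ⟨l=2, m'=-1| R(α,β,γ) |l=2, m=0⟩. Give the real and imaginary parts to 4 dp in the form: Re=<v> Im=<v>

Re=0.0128 Im=-0.4654

First d^2_{-1,0}(β=0.4319), then the phase factors e^{-i(-1)α} and e^{-i(0)γ}:
Half-angle: c=0.976773, s=0.214275. N=√(1·6·2·2)=4.898979
The bounds max(0,m−m')=1 and min(l+m,l−m')=2 give 2 terms
  k=1: (−1)^0·4.8990/(2)·0.9768^3·0.2143^1 = +0.489136
  k=2: (−1)^1·4.8990/(2)·0.9768^1·0.2143^3 = -0.023539
d^2_{-1,0}(0.4319) = +0.489136 -0.023539 = +0.465597
Attach z-rotation phases: D = e^{-i(-1)(4.7399)}·(+0.465597)·e^{-i(0)(4.6802)} = +0.012807-0.465421i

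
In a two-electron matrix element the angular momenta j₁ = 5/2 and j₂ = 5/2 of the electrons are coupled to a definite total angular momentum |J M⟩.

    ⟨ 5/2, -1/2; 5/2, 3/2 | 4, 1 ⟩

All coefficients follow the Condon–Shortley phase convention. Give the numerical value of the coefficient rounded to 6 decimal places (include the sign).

−√(5/14) ≈ -0.597614

triangle: 1!·4!·4!/10! = 576/3628800
(j±m)!: 2!·3!·4!·1!·5!·3! = 207360
prefactor² = (2J+1)·Δ·N² = 10368/35
  k=0: +1/(0!·1!·3!·4!·1!·0!) = 1/144
  k=1: −1/(1!·0!·2!·3!·2!·1!) = -1/24
Σ = -5/144  ⇒  CG² = 10368/35·(-5/144)² = 5/14
CG = −√(5/14) = -0.597614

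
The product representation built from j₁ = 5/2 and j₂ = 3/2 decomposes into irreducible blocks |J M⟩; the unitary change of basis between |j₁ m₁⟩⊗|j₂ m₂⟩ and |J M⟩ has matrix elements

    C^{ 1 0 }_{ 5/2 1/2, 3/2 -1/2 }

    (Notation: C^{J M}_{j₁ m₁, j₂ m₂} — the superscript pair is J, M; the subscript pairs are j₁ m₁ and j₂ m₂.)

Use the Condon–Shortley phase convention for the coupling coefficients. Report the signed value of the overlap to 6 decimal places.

-0.547723  (= −√(3/10))

triangle: 3!·2!·0!/6! = 12/720
(j±m)!: 3!·2!·1!·2!·1!·1! = 24
prefactor² = (2J+1)·Δ·N² = 6/5
  k=1: −1/(1!·2!·1!·0!·1!·0!) = -1/2
Σ = -1/2  ⇒  CG² = 6/5·(-1/2)² = 3/10
CG = −√(3/10) = -0.547723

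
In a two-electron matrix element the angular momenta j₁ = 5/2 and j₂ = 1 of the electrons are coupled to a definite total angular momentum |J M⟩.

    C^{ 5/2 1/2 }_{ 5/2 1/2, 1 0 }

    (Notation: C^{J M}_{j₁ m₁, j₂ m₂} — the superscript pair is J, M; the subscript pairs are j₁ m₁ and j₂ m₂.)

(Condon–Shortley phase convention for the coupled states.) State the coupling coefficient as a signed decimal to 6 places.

+√(1/35) ≈ +0.169031

√[6·1!4!1!/7! · 3!2!1!1!3!2!] = √(144/35)
  +(−1)^0/∏(0,1,2,1,2,0)! = 1/4  (running 1/4)
  +(−1)^1/∏(1,0,1,0,3,1)! = -1/6  (running 1/12)
⟨..|..⟩ = √(144/35)·(1/12) = +0.169031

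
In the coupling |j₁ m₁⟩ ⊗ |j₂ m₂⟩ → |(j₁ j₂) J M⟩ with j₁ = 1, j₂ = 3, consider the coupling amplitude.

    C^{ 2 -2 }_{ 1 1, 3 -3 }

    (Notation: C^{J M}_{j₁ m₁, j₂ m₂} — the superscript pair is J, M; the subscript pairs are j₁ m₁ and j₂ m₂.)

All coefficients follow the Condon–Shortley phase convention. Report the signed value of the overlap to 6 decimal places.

√[5·2!0!4!/7! · 2!0!0!6!0!4!] = √(11520/7)
  +(−1)^0/∏(0,2,0,0,0,4)! = 1/48  (running 1/48)
⟨..|..⟩ = √(11520/7)·(1/48) = +0.845154

+√(5/7) ≈ +0.845154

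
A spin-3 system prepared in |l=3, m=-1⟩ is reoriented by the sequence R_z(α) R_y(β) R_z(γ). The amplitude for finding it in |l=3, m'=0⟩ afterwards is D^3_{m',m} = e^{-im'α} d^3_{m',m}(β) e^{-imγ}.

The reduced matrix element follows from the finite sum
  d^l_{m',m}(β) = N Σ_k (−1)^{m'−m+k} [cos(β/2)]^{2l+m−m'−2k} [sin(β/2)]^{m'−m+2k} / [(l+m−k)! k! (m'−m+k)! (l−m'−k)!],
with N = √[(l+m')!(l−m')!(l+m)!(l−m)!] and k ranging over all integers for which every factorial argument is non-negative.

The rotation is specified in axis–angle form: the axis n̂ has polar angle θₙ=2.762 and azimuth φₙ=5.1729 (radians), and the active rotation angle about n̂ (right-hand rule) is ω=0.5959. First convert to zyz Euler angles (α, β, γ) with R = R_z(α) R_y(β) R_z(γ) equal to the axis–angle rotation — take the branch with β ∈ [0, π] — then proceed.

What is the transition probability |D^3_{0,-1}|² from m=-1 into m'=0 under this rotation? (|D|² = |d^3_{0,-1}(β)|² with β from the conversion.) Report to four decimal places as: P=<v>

Axis–angle → zyz. n̂ = (sinθₙcosφₙ, sinθₙsinφₙ, cosθₙ) = (+0.164671, -0.331941, -0.928816), ω = 0.5959.
R = I cosω + sinω [n̂]ₓ + (1−cosω) n̂n̂ᵀ gives
  R = [+0.832317, +0.511880, -0.212665; -0.530723, +0.846635, -0.039283; +0.159941, +0.145562, +0.976335]
β = atan2(√(R₁₃²+R₂₃²), R₃₃) = 0.217985; α = atan2(R₂₃, R₁₃) mod 2π = 3.324251; γ = atan2(R₃₂, −R₃₁) mod 2π = 2.403228
Split into d^3_{0,-1}(β=0.2180) × two z-phases.
c=cos(0.217985/2)=0.994066, s=sin(0.217985/2)=0.108777; N=√[6·6·2·24]=41.569219
k: max(0,(-1)−(0))=0 … min(3+(-1),3−(0))=2
  k=0: (−1)^1·41.5692/(12)·0.9941^5·0.1088^1 = -0.365766
  k=1: (−1)^2·41.5692/(4)·0.9941^3·0.1088^3 = +0.013139
  k=2: (−1)^3·41.5692/(12)·0.9941^1·0.1088^5 = -0.000052
d^3_{0,-1}(0.2180) = -0.365766 +0.013139 -0.000052 = -0.352679
|D^3_{0,-1}|² = |d^3_{0,-1}(β)|² = (-0.352679)² = 0.124383 (the z-rotation phases have unit modulus)

P=0.1244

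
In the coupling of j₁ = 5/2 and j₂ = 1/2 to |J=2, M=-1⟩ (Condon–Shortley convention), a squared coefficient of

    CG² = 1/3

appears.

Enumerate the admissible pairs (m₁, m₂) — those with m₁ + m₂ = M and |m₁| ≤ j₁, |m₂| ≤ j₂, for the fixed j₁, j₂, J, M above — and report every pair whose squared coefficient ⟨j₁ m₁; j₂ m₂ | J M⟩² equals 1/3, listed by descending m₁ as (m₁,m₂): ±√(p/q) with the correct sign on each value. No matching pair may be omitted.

Admissible pairs with m₁+m₂ = M = -1: (-3/2,1/2), (-1/2,-1/2)
  (m₁,m₂)=(-1/2,-1/2): CG² = 1/3, CG = +√(1/3)   ← matches the target
  (m₁,m₂)=(-3/2,1/2): CG² = 2/3, CG = −√(2/3)
Pairs with CG² = 1/3: (-1/2,-1/2): +√(1/3)

(-1/2,-1/2): +√(1/3)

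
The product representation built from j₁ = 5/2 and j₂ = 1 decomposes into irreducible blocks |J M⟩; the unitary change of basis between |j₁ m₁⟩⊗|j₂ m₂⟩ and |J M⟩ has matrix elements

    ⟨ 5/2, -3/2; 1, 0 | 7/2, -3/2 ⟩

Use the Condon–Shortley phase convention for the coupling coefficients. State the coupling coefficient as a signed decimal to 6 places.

+0.690066

triangle: 0!·5!·2!/8! = 240/40320
(j±m)!: 1!·4!·1!·1!·2!·5! = 5760
prefactor² = (2J+1)·Δ·N² = 1920/7
  k=0: +1/(0!·0!·4!·1!·1!·1!) = 1/24
Σ = 1/24  ⇒  CG² = 1920/7·(1/24)² = 10/21
CG = +√(10/21) = +0.690066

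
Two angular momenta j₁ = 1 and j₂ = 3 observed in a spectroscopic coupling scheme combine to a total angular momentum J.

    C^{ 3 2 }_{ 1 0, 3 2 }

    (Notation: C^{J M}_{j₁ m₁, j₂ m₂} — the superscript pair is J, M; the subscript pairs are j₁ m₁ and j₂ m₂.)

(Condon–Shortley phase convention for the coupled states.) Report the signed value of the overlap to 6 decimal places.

√[7·1!1!5!/8! · 1!1!5!1!5!1!] = √(300)
  +(−1)^0/∏(0,1,1,5,0,0)! = 1/120  (running 1/120)
  +(−1)^1/∏(1,0,0,4,1,1)! = -1/24  (running -1/30)
⟨..|..⟩ = √(300)·(-1/30) = -0.577350

−√(1/3) = -0.577350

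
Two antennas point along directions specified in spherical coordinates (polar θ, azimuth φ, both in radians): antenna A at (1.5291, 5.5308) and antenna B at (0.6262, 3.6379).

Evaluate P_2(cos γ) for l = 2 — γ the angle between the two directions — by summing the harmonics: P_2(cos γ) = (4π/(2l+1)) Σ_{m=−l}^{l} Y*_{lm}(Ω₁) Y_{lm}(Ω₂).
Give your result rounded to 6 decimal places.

-0.465530

Term-by-term m-sum for l=2 (normalisation 4π/5 = 2.513274):
  [-2]  conj(Y_{2,-2})(Ω₁) = +0.025441-0.384763i ; Y_{2,-2}(Ω₂) = +0.072508-0.111111i ; Δ = -0.040907-0.030725i
  [-1]  conj(Y_{2,-1})(Ω₁) = +0.023490-0.021988i ; Y_{2,-1}(Ω₂) = -0.322597+0.174692i ; Δ = -0.003737+0.011197i
  [+0]  conj(Y_{2,0})(Ω₁) = -0.313748-0.000000i ; Y_{2,0}(Ω₂) = +0.305793+0.000000i ; Δ = -0.095942-0.000000i
  [+1]  conj(Y_{2,1})(Ω₁) = -0.023490-0.021988i ; Y_{2,1}(Ω₂) = +0.322597+0.174692i ; Δ = -0.003737-0.011197i
  [+2]  conj(Y_{2,2})(Ω₁) = +0.025441+0.384763i ; Y_{2,2}(Ω₂) = +0.072508+0.111111i ; Δ = -0.040907+0.030725i
Accumulated sum -0.185228+0.000000i; after 4π/(2l+1) scaling, -0.465530+0.000000i ⇒ P_2 = -0.465530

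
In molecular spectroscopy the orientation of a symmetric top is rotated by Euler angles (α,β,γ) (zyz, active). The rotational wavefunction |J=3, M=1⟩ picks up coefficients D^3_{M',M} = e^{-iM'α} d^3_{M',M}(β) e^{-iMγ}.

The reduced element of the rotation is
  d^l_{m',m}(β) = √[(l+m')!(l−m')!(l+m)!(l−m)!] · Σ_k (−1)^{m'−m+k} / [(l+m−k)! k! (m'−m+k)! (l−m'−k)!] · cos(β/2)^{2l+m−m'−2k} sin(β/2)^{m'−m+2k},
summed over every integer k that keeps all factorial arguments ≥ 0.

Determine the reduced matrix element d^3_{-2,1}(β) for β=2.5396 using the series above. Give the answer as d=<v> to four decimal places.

d=-0.6013

d^3_{-2,1}(β=2.5396) via the finite sum:
With c≡cos(β/2)=0.296472 and s≡sin(β/2)=0.955042, N=[1·120·24·2]^{1/2}=75.894664
The bounds max(0,m−m')=3 and min(l+m,l−m')=4 give 2 terms
  k=3: (−1)^0·75.8947/(12)·0.2965^3·0.9550^3 = +0.143565
  k=4: (−1)^1·75.8947/(24)·0.2965^1·0.9550^5 = -0.744895
d^3_{-2,1}(2.5396) = +0.143565 -0.744895 = -0.601330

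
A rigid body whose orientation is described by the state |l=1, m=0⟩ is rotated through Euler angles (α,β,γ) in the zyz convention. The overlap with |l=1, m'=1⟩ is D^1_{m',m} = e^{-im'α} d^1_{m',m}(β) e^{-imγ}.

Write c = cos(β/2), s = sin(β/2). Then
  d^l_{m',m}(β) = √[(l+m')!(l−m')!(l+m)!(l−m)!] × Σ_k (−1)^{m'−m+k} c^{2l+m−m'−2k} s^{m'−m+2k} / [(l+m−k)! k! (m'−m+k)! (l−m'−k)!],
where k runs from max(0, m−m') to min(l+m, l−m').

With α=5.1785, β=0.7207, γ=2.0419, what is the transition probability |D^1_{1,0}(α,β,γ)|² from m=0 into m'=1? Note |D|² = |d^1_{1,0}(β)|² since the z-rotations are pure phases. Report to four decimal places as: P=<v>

P=0.2177

First d^1_{1,0}(β=0.7207), then the phase factors e^{-i(1)α} and e^{-i(0)γ}:
With c≡cos(β/2)=0.935773 and s≡sin(β/2)=0.352602, N=[2·1·1·1]^{1/2}=1.414214
The bounds max(0,m−m')=0 and min(l+m,l−m')=0 give 1 term
  k=0: (−1)^1·1.4142/(1)·0.9358^1·0.3526^1 = -0.466627
d^1_{1,0}(0.7207) = -0.466627
|D^1_{1,0}|² = |d^1_{1,0}(β)|² = (-0.466627)² = 0.217741 (the z-rotation phases have unit modulus)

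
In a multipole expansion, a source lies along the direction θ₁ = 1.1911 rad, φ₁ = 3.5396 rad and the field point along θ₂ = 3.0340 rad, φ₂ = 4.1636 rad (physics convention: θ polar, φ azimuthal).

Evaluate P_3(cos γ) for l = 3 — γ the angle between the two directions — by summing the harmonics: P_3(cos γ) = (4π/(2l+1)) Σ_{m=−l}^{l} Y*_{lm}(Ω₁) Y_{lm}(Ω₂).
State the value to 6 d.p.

0.371888

Expand P_3 via completeness: Σ_{m} conj(Y_{3,m}) at Ω₁ times Y_{3,m} at Ω₂ —
  m=-3: (-0.122987, -0.310828) × (0.000515, 0.000039) = (-0.000051, -0.000165)  (running Σ = (-0.000051, -0.000165))
  m=-2: (0.228583, 0.233488) × (0.005340, 0.010429) = (-0.001214, 0.003631)  (running Σ = (-0.001266, 0.003466))
  m=-1: (0.086645, 0.036429) × (-0.071372, 0.116727) = (-0.010436, 0.007514)  (running Σ = (-0.011702, 0.010980))
  m=0: (-0.319938, -0.000000) × (-0.720645, 0.000000) = (0.230562, 0.000000)  (running Σ = (0.218860, 0.010980))
  m=1: (-0.086645, 0.036429) × (0.071372, 0.116727) = (-0.010436, -0.007514)  (running Σ = (0.208423, 0.003466))
  m=2: (0.228583, -0.233488) × (0.005340, -0.010429) = (-0.001214, -0.003631)  (running Σ = (0.207209, -0.000165))
  m=3: (0.122987, -0.310828) × (-0.000515, 0.000039) = (-0.000051, 0.000165)  (running Σ = (0.207158, 0.000000))
Total Σ_m = (0.207158, 0.000000). Multiply by 1.795196: (0.371888, 0.000000). P_3(cos γ) = 0.371888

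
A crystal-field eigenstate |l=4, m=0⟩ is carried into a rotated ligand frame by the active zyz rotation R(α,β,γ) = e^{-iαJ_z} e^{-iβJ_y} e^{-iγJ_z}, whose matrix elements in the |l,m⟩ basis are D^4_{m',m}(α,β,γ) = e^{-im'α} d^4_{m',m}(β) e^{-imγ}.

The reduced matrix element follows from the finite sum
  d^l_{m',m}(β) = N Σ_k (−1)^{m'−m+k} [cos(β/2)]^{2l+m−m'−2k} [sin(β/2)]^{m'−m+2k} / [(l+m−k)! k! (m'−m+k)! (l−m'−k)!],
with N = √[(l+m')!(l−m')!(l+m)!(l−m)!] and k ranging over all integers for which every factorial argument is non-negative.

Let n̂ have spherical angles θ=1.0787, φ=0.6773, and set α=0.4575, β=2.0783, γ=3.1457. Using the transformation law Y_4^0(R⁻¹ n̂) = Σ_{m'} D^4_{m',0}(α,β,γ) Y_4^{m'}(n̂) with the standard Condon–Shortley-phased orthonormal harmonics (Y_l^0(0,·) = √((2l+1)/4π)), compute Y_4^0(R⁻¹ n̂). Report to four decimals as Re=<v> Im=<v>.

Need the full column D^4_{m',0} for m'=−4..4 at α=0.4575, β=2.0783, γ=3.1457.
cos(β/2)=0.506953, sin(β/2)=0.861974
d^4_{-4,0}: single k=4 term ⇒ +0.305068;  D = -0.078192+0.294877i
d^4_{-3,0}: k∈[3..4] ⇒ +0.253738 -0.733563 = -0.479825;  D = -0.094525-0.470422i
d^4_{-2,0}: k∈[2..4] ⇒ +0.119651 -0.922438 +1.000048 = +0.197261;  D = +0.120288+0.156342i
d^4_{-1,0}: k∈[1..4] ⇒ +0.033173 -0.575423 +1.663564 -0.801569 = +0.319746;  D = +0.286863+0.141234i
d^4_{0,0}: k∈[0..4] ⇒ +0.004363 -0.201797 +1.312652 -1.686629 +0.304756 = -0.266655;  D = -0.266655+0.000000i
d^4_{1,0}: k∈[0..3] ⇒ -0.033173 +0.575423 -1.663564 +0.801569 = -0.319746;  D = -0.286863+0.141234i
d^4_{2,0}: k∈[0..2] ⇒ +0.119651 -0.922438 +1.000048 = +0.197261;  D = +0.120288-0.156342i
d^4_{3,0}: k∈[0..1] ⇒ -0.253738 +0.733563 = +0.479825;  D = +0.094525-0.470422i
d^4_{4,0}: single k=0 term ⇒ +0.305068;  D = -0.078192-0.294877i
Y_4^{m'}(θ=1.0787,φ=0.6773) and Σ D·Y over m':
  (-0.0782+0.2949i)·(-0.2424-0.1119i)  (-0.0945-0.4704i)·(-0.1801-0.3626i)  (+0.1203+0.1563i)·(+0.0314-0.1428i)  (+0.2869+0.1412i)·(-0.2207+0.1775i)  (-0.2667+0.0000i)·(-0.2066+0.0000i)  (-0.2869+0.1412i)·(+0.2207+0.1775i)  (+0.1203-0.1563i)·(+0.0314+0.1428i)  (+0.0945-0.4704i)·(+0.1801-0.3626i)  (-0.0782-0.2949i)·(-0.2424+0.1119i)
Y_4^0(R⁻¹ n̂) = -0.272618+0.000000i

Re=-0.2726 Im=0.0000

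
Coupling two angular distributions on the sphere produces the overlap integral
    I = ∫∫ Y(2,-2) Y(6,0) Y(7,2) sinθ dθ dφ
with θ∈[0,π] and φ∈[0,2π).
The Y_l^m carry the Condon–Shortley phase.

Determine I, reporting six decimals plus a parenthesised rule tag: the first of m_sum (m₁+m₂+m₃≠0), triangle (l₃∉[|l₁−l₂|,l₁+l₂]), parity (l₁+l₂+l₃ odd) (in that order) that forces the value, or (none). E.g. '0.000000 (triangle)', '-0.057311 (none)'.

0.000000 (parity)

L=15 odd ⇒ parity kills the (l;000) factor ⇒ I = 0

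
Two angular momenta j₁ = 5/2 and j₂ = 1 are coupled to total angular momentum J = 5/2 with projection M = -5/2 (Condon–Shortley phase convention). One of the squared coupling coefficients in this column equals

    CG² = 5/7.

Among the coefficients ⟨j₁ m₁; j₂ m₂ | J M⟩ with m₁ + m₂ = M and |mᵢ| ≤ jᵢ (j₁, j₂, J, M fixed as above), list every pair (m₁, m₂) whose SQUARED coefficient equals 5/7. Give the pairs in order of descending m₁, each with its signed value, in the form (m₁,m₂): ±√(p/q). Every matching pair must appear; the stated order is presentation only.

(-5/2,0): −√(5/7)

Admissible pairs with m₁+m₂ = M = -5/2: (-5/2,0), (-3/2,-1)
  (m₁,m₂)=(-3/2,-1): CG² = 2/7, CG = +√(2/7)
  (m₁,m₂)=(-5/2,0): CG² = 5/7, CG = −√(5/7)   ← matches the target
Pairs with CG² = 5/7: (-5/2,0): −√(5/7)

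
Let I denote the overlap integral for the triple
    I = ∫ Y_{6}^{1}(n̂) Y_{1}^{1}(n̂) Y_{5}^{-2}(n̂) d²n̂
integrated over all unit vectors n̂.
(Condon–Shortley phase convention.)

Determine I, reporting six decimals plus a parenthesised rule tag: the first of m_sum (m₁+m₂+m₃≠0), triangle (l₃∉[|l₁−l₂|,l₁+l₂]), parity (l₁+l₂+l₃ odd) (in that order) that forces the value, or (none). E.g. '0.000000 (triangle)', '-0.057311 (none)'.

-0.129207 (none)

Checks pass: Σm=0; 12 even; l₃=5∈[5,7].
(2·6+1)(2·1+1)(2·5+1) = 429
Δ: 2! 10! 0! / 13! → 1/858
sum: t=1:−1/14400 = -1/14400
3j²(6 1 5; 0 0 0) = Δ·Π!·Σ² = 6/143  (sign +1)
sum: t=2:+1/60480 = 1/60480
3j²(6 1 5; 1 1 -2) = Δ·Π!·Σ² = 5/429  (sign -1)
combine: 4πI² = 429·6/143·5/429 = 30/143
take √, sign -1: I = -0.12920749
No selection rule forces the value: the integral is nonzero (none).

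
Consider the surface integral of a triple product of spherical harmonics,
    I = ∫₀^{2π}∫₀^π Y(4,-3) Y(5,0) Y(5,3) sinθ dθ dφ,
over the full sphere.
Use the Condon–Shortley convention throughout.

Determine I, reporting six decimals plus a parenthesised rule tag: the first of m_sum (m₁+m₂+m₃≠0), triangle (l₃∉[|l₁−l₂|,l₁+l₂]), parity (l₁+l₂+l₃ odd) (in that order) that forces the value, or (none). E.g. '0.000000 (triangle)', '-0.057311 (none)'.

0.130198 (none)

Rules hold: Σm=0, L=14 even, 1≤5≤9.
N = 9·11·11 = 1089
Δ = 4!·4!·6!/15! = 1/3153150
Racah Σ t=0..4: t=0:+1/69120 t=1:−1/1728 t=2:+1/576 t=3:−1/1728 t=4:+1/69120 = 7/11520
⇒ 3j(4 5 5; 0 0 0)² = 2/143, sgn -1
Racah Σ t=3..4: t=3:−1/6912 t=4:+1/17280 = -1/11520
⇒ 3j(4 5 5; -3 0 3)² = 2/143, sgn -1
4πI² = N·(3j₀)²·(3jₘ)² = 36/169
I = +1·√(0.213018/4π) = 0.13019760
No selection rule forces the value: the integral is nonzero (none).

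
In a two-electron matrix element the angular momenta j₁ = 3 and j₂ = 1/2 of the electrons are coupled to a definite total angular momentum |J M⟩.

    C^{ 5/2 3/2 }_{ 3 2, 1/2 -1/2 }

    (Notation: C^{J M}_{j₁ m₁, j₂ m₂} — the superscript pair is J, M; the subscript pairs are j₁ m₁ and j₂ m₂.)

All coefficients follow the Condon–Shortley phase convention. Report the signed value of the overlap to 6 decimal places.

+√(5/7) ≈ +0.845154

triangle: 1!·5!·0!/7! = 120/5040
(j±m)!: 5!·1!·0!·1!·4!·1! = 2880
prefactor² = (2J+1)·Δ·N² = 2880/7
  k=0: +1/(0!·1!·1!·0!·4!·0!) = 1/24
Σ = 1/24  ⇒  CG² = 2880/7·(1/24)² = 5/7
CG = +√(5/7) = +0.845154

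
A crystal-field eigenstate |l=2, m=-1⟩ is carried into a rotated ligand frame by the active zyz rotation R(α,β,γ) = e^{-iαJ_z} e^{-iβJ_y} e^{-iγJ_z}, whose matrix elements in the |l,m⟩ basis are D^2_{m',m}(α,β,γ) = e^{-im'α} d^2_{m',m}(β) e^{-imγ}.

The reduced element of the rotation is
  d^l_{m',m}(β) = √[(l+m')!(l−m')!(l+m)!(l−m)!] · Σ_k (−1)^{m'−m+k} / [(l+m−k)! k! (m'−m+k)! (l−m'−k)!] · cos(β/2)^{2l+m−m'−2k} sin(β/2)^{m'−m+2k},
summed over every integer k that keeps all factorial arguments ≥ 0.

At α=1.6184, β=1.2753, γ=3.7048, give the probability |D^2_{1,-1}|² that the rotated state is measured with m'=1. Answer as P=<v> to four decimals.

P=0.3145

D^2_{1,-1}(1.6184,1.2753,3.7048) = e^{-i·1·1.6184}·d^2_{1,-1}(1.2753)·e^{-i·-1·3.7048}. Compute d first:
Half-angle: c=0.803497, s=0.595309. N=√(6·1·1·6)=6.000000
Admissible k: 0..1 (factorial args all ≥0)
  k=0: (−1)^2·6.0000/(2)·0.8035^2·0.5953^2 = +0.686395
  k=1: (−1)^3·6.0000/(6)·0.8035^0·0.5953^4 = -0.125594
d^2_{1,-1}(1.2753) = +0.686395 -0.125594 = +0.560801
|D^2_{1,-1}|² = |d^2_{1,-1}(β)|² = (+0.560801)² = 0.314498 (the z-rotation phases have unit modulus)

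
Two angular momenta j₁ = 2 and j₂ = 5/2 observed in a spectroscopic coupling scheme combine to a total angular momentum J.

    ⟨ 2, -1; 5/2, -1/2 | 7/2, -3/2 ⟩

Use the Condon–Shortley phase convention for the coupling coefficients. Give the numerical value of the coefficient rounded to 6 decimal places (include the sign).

triangle: 1!×3!×4!/9! = 144/362880
(j±m)!: 1!×3!×2!×3!×2!×5! = 17280
prefactor² = (2J+1)×Δ×N² = 384/7
  k=0: +1/(0!×1!×3!×2!×0!×2!) = 1/24
  k=1: −1/(1!×0!×2!×1!×1!×3!) = -1/12
Σ = -1/24  ⇒  CG² = 384/7×(-1/24)² = 2/21
CG = −√(2/21) = -0.308607

-0.308607  (= −√(2/21))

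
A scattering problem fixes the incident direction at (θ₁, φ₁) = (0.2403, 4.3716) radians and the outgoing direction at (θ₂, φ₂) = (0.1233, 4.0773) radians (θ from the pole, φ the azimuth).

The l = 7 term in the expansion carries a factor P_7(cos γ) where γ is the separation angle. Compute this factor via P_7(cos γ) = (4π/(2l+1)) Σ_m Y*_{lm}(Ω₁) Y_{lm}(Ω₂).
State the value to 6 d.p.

0.785446

Term-by-term m-sum for l=7 (normalisation 4π/15 = 0.837758):
  m=-7: (0.000015, -0.000016) × (-0.000000, 0.000000) = (-0.000000, 0.000000)  (running Σ = (-0.000000, 0.000000))
  m=-6: (0.000151, 0.000294) × (0.000005, 0.000004) = (-0.000000, 0.000000)  (running Σ = (-0.000000, 0.000000))
  m=-5: (-0.003128, 0.000419) × (0.000004, -0.000122) = (0.000000, 0.000000)  (running Σ = (0.000000, 0.000000))
  m=-4: (0.004367, -0.020728) × (-0.001347, 0.000924) = (0.000013, 0.000032)  (running Σ = (0.000013, 0.000032))
  m=-3: (0.086537, 0.052870) × (0.014912, 0.005182) = (0.001016, 0.001237)  (running Σ = (0.001030, 0.001269))
  m=-2: (-0.257279, 0.208724) × (-0.031553, -0.101780) = (0.029362, 0.019600)  (running Σ = (0.030392, 0.020869))
  m=-1: (-0.213366, -0.601665) × (-0.268651, 0.364550) = (0.276658, 0.083855)  (running Σ = (0.307049, 0.104725))
  m=0: (0.370956, -0.000000) × (0.871957, 0.000000) = (0.323458, 0.000000)  (running Σ = (0.630507, 0.104725))
  m=1: (0.213366, -0.601665) × (0.268651, 0.364550) = (0.276658, -0.083855)  (running Σ = (0.907165, 0.020869))
  m=2: (-0.257279, -0.208724) × (-0.031553, 0.101780) = (0.029362, -0.019600)  (running Σ = (0.936527, 0.001269))
  m=3: (-0.086537, 0.052870) × (-0.014912, 0.005182) = (0.001016, -0.001237)  (running Σ = (0.937543, 0.000032))
  m=4: (0.004367, 0.020728) × (-0.001347, -0.000924) = (0.000013, -0.000032)  (running Σ = (0.937556, 0.000000))
  m=5: (0.003128, 0.000419) × (-0.000004, -0.000122) = (0.000000, -0.000000)  (running Σ = (0.937557, 0.000000))
  m=6: (0.000151, -0.000294) × (0.000005, -0.000004) = (-0.000000, -0.000000)  (running Σ = (0.937557, 0.000000))
  m=7: (-0.000015, -0.000016) × (0.000000, 0.000000) = (-0.000000, -0.000000)  (running Σ = (0.937557, -0.000000))
Total Σ_m = (0.937557, -0.000000). Multiply by 0.837758: (0.785446, -0.000000). P_7(cos γ) = 0.785446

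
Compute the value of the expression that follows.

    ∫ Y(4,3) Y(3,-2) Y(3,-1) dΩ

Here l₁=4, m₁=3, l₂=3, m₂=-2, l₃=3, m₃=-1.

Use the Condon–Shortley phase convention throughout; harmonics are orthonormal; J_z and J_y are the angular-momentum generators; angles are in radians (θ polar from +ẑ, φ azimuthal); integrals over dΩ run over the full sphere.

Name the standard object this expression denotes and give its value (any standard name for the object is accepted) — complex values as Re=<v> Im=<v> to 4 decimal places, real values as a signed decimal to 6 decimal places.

Gaunt coefficient, -0.095955

This is a Gaunt coefficient — the integral of a triple product of spherical harmonics over the sphere.
Checks pass: Σm=0; 10 even; l₃=3∈[1,7].
(2·4+1)(2·3+1)(2·3+1) = 441
Δ: 4! 4! 2! / 11! → 1/34650
sum: t=1:−1/72 t=2:+1/16 t=3:−1/72 = 5/144
3j²(4 3 3; 0 0 0) = Δ·Π!·Σ² = 2/77  (sign -1)
sum: t=0:+1/144 t=1:−1/288 = 1/288
3j²(4 3 3; 3 -2 -1) = Δ·Π!·Σ² = 1/99  (sign +1)
combine: 4πI² = 441·2/77·1/99 = 14/121
take √, sign -1: I = -0.09595473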